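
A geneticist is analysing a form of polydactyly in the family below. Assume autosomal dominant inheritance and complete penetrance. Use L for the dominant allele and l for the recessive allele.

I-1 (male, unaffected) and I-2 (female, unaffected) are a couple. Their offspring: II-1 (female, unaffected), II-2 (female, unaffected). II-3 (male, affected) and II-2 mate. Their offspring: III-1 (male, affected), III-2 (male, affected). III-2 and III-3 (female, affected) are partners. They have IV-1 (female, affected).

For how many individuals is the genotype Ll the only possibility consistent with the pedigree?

Obligate heterozygotes: III-1 is affected so carries L and received l from II-2 (ll), so III-1 is Ll; III-2 is affected so carries L and received l from II-2 (ll), so III-2 is Ll.
Every other individual is either homozygous by phenotype or has at least one consistent homozygous assignment, so the count is 2.

2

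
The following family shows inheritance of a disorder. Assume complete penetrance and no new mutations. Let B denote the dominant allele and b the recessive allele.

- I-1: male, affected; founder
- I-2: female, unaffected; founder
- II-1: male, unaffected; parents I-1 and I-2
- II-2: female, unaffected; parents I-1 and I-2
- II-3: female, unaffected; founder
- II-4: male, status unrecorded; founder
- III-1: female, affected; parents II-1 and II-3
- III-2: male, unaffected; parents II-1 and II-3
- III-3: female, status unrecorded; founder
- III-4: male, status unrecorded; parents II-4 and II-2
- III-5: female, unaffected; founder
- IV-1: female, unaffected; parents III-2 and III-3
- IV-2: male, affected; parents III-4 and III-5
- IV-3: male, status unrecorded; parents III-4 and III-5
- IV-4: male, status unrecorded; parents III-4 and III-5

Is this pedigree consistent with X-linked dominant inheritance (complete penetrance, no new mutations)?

Under X-linked dominant, II-2 (unaffected, female) cannot arise from I-1 (affected) × I-2 (unaffected).

No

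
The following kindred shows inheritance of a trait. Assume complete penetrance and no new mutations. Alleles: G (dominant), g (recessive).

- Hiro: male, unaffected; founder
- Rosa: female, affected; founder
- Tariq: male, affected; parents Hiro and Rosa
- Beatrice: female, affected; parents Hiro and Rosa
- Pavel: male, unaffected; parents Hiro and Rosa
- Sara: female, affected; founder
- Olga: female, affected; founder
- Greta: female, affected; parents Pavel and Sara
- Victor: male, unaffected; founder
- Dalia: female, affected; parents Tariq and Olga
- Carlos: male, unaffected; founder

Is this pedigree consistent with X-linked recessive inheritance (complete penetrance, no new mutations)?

Under X-linked recessive, Beatrice (affected, female) cannot arise from Hiro (unaffected) × Rosa (affected).

No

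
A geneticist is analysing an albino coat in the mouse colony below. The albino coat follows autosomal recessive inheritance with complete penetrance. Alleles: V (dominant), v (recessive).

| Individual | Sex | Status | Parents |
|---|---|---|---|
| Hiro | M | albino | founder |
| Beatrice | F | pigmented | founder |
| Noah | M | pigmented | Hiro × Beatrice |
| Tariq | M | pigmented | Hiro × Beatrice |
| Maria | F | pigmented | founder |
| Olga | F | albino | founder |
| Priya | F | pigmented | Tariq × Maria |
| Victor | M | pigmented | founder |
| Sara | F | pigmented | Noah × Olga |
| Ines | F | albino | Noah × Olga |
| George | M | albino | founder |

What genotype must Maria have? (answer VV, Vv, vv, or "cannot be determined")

cannot be determined

Maria's phenotype allows VV or Vv, and no parent or child forces a single allele at both positions; consistent genotype assignments exist with Maria as VV or Vv.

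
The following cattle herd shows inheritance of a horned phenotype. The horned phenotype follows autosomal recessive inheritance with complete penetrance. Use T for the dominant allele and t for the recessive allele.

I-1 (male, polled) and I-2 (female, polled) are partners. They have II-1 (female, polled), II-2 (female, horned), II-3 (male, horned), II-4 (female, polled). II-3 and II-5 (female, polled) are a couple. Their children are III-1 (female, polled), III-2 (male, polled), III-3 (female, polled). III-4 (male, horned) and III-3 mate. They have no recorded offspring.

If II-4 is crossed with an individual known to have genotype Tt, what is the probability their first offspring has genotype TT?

I-1 is polled so carries T and passed t to II-2 (tt), so I-1 is Tt.
I-2 is polled so carries T and passed t to II-2 (tt), so I-2 is Tt.
II-4 is a polled offspring of I-1 (Tt) × I-2 (Tt), whose cross gives 1/4 TT : 1/2 Tt : 1/4 tt; conditioning on being polled, II-4 is TT with probability 1/3, Tt with probability 2/3.
Summing over parental genotype combinations, P(offspring has genotype TT) = 1/3·1/2 + 2/3·1/4 = 1/3.

1/3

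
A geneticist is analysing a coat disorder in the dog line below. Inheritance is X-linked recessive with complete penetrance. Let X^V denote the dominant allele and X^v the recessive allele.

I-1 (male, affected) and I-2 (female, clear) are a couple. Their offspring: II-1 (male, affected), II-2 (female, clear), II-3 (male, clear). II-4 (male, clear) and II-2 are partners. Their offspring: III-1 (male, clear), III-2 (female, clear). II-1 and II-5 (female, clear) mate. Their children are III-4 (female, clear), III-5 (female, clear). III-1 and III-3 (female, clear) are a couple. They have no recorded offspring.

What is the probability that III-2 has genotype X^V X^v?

II-4 is clear, so II-4 is X^V Y.
II-2 is clear so carries V and received v from I-1 (X^v Y), so II-2 is X^V X^v.
Their cross gives offspring ratios 1/2 X^V X^V : 1/2 X^V X^v. Conditioning on III-2 being clear, P(X^V X^v) = 1/2 / 1 = 1/2.

1/2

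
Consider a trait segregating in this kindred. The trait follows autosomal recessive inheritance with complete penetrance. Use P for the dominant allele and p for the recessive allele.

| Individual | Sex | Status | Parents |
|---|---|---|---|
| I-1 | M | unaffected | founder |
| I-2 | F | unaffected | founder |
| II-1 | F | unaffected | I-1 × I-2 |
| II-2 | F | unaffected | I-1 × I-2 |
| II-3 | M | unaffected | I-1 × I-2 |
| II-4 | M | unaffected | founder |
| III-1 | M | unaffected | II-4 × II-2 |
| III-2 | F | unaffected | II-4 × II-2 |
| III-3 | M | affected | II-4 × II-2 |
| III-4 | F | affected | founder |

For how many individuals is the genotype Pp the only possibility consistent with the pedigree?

2

Obligate heterozygotes: II-2 is unaffected so carries P and passed p to III-3 (pp), so II-2 is Pp; II-4 is unaffected so carries P and passed p to III-3 (pp), so II-4 is Pp.
Every other individual is either homozygous by phenotype or has at least one consistent homozygous assignment, so the count is 2.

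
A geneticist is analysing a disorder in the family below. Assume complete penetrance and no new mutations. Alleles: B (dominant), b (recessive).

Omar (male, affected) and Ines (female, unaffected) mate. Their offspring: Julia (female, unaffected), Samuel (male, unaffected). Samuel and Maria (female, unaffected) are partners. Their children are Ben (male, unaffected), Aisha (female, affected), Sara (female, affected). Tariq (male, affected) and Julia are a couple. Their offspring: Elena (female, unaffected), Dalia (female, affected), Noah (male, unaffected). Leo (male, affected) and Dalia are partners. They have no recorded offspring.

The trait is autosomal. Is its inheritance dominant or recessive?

recessive

Samuel and Maria are both unaffected yet have an affected child Aisha. Under dominance, an affected child requires at least one affected parent, so the trait cannot be dominant.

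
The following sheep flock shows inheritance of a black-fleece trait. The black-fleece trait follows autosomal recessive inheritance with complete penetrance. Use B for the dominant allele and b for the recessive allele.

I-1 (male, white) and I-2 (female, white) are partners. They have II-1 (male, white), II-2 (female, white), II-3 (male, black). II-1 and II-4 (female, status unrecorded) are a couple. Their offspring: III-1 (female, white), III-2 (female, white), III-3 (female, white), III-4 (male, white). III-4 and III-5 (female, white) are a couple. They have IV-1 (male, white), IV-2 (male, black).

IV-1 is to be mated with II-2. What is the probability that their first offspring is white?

III-4 is white so carries B and passed b to IV-2 (bb), so III-4 is Bb.
III-5 is white so carries B and passed b to IV-2 (bb), so III-5 is Bb.
IV-1 is a white offspring of III-4 (Bb) × III-5 (Bb), whose cross gives 1/4 BB : 1/2 Bb : 1/4 bb; conditioning on being white, IV-1 is BB with probability 1/3, Bb with probability 2/3.
I-1 is white so carries B and passed b to II-3 (bb), so I-1 is Bb.
I-2 is white so carries B and passed b to II-3 (bb), so I-2 is Bb.
II-2 is a white offspring of I-1 (Bb) × I-2 (Bb), whose cross gives 1/4 BB : 1/2 Bb : 1/4 bb; conditioning on being white, II-2 is BB with probability 1/3, Bb with probability 2/3.
Summing over parental genotype combinations, P(offspring is white) = 1/9·1 + 2/9·1 + 2/9·1 + 4/9·3/4 = 8/9.

8/9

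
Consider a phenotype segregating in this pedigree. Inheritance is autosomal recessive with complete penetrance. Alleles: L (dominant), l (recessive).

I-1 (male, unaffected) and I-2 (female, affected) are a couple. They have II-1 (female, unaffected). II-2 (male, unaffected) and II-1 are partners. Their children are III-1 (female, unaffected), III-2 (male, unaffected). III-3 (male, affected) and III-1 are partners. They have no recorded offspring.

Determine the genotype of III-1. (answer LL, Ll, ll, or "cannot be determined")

cannot be determined

III-1's phenotype allows LL or Ll, and no parent or child forces a single allele at both positions; consistent genotype assignments exist with III-1 as LL or Ll.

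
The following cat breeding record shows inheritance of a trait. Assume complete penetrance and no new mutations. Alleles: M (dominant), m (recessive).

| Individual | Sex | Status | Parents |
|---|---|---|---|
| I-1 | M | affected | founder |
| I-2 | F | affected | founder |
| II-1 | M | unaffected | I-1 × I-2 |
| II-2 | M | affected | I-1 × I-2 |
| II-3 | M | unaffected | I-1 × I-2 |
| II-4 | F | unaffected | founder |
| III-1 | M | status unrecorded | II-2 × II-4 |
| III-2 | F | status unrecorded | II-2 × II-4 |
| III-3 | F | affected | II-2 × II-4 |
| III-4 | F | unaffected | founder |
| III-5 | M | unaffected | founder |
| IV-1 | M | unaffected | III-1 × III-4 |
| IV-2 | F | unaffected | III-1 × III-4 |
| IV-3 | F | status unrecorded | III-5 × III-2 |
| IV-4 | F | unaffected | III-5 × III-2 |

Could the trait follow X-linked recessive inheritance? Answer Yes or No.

Under X-linked recessive, II-1 (unaffected, male) cannot arise from I-1 (affected) × I-2 (affected).

No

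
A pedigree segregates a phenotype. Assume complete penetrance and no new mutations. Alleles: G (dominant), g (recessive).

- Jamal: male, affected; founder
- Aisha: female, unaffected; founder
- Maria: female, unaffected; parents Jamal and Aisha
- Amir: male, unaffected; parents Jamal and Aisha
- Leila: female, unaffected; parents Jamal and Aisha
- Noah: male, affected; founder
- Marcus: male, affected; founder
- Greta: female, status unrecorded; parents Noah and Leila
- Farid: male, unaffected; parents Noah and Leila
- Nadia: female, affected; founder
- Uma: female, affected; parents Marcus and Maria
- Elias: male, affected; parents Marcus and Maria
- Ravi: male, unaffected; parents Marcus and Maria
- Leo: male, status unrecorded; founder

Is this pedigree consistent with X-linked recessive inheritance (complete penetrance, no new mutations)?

Yes

A consistent assignment under X-linked recessive exists: Jamal X^g Y, Aisha X^G X^G, Maria X^G X^g, Amir X^G Y, Leila X^G X^g, Noah X^g Y, Marcus X^g Y, Greta X^G X^g, Farid X^G Y, Nadia X^g X^g, Uma X^g X^g, Elias X^g Y, Ravi X^G Y, Leo X^G Y.
In this assignment every recorded phenotype matches its genotype and every non-founder's genotype is obtainable from its parents' genotypes, so the pedigree is consistent.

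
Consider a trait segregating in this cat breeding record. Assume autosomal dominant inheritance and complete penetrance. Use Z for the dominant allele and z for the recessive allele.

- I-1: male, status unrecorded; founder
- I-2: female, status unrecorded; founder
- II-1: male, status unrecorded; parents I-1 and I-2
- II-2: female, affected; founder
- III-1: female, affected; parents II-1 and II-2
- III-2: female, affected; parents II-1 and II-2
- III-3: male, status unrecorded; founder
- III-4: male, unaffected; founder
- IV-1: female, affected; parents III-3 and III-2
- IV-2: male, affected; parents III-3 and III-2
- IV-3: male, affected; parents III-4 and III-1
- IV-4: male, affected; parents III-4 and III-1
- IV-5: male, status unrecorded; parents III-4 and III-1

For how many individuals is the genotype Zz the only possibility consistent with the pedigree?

2

Obligate heterozygotes: IV-3 is affected so carries Z and received z from III-4 (zz), so IV-3 is Zz; IV-4 is affected so carries Z and received z from III-4 (zz), so IV-4 is Zz.
Every other individual is either homozygous by phenotype or has at least one consistent homozygous assignment, so the count is 2.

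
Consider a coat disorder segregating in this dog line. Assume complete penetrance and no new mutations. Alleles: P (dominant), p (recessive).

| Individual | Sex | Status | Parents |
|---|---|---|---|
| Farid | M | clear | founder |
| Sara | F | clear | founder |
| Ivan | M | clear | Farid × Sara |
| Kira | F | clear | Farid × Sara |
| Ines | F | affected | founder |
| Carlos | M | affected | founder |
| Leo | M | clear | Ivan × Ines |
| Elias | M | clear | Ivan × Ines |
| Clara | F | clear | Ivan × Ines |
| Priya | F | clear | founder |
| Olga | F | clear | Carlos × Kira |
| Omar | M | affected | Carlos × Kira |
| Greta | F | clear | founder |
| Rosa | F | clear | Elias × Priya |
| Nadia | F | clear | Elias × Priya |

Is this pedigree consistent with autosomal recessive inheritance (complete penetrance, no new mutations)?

Yes

A consistent assignment under autosomal recessive exists: Farid PP, Sara Pp, Ivan PP, Kira Pp, Ines pp, Carlos pp, Leo Pp, Elias Pp, Clara Pp, Priya PP, Olga Pp, Omar pp, Greta PP, Rosa PP, Nadia PP.
In this assignment every recorded phenotype matches its genotype and every non-founder's genotype is obtainable from its parents' genotypes, so the pedigree is consistent.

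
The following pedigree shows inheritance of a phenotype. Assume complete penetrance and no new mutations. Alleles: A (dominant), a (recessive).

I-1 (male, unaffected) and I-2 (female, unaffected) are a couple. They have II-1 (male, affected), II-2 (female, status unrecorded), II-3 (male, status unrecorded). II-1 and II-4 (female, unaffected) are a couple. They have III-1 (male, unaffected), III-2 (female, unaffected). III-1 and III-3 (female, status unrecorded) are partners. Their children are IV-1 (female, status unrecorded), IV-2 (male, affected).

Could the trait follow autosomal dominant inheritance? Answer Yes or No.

Under autosomal dominant, II-1 (affected, male) cannot arise from I-1 (unaffected) × I-2 (unaffected).

No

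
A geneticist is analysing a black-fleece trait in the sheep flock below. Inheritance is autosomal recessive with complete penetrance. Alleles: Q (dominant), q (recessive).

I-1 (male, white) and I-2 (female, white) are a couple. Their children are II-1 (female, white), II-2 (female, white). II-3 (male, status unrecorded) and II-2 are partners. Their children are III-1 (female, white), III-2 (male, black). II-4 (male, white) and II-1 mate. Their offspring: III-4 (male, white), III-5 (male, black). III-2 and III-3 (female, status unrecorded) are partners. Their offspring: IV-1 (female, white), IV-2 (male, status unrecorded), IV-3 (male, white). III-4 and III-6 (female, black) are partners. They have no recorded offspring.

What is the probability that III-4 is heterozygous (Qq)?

II-4 is white so carries Q and passed q to III-5 (qq), so II-4 is Qq.
II-1 is white so carries Q and passed q to III-5 (qq), so II-1 is Qq.
Their cross gives offspring ratios 1/4 QQ : 1/2 Qq : 1/4 qq. Conditioning on III-4 being white, P(Qq) = 1/2 / 3/4 = 2/3.

2/3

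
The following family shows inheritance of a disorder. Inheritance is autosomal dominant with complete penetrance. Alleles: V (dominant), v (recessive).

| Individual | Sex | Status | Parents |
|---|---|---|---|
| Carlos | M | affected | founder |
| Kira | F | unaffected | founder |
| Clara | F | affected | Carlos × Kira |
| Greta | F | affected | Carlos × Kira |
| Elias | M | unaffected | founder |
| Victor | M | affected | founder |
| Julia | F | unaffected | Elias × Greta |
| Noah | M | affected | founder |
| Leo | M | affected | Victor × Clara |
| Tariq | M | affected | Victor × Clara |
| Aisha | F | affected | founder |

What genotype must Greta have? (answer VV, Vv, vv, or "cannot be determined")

Vv

From phenotype alone, Greta is VV or Vv.
Greta is affected so carries V and received v from Kira (vv), so Greta is Vv.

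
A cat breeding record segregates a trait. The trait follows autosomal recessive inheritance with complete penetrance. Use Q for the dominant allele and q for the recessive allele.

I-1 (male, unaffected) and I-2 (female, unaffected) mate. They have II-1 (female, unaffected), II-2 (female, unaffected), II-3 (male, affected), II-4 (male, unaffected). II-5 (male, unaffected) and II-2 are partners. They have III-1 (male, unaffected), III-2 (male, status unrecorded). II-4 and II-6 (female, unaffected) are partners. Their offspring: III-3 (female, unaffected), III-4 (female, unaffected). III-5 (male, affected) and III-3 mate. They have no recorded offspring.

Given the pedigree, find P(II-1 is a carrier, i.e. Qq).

I-1 is unaffected so carries Q and passed q to II-3 (qq), so I-1 is Qq.
I-2 is unaffected so carries Q and passed q to II-3 (qq), so I-2 is Qq.
Their cross gives offspring ratios 1/4 QQ : 1/2 Qq : 1/4 qq. Conditioning on II-1 being unaffected, P(Qq) = 1/2 / 3/4 = 2/3.

2/3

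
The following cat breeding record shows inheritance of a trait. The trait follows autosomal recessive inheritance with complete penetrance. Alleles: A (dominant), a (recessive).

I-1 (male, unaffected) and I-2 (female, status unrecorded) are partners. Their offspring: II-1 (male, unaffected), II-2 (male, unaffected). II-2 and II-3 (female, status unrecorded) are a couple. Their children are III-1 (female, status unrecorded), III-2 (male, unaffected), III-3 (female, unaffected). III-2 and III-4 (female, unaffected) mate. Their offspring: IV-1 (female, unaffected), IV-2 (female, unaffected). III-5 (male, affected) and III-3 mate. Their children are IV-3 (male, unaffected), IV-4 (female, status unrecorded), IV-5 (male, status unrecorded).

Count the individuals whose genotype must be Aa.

Obligate heterozygotes: IV-3 is unaffected so carries A and received a from III-5 (aa), so IV-3 is Aa.
Every other individual is either homozygous by phenotype or has at least one consistent homozygous assignment, so the count is 1.

1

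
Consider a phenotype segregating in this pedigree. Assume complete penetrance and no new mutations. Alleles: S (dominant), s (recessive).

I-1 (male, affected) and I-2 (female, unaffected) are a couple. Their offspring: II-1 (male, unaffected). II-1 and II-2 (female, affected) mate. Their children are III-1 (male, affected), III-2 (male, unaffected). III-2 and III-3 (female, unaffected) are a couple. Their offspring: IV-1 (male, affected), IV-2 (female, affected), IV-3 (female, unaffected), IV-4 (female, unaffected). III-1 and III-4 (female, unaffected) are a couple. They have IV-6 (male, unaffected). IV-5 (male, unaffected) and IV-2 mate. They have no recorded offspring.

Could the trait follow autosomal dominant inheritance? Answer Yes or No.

Under autosomal dominant, IV-1 (affected, male) cannot arise from III-2 (unaffected) × III-3 (unaffected).

No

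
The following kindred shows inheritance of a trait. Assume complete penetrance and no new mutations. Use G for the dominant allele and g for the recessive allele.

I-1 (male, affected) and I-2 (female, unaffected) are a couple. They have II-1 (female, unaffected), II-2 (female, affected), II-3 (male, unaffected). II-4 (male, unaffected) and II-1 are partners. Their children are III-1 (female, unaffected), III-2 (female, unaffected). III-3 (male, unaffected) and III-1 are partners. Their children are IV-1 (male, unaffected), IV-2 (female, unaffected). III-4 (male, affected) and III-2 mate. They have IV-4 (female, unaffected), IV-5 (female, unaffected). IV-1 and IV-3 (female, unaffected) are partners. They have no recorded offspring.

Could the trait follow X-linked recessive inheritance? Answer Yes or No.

A consistent assignment under X-linked recessive exists: I-1 X^g Y, I-2 X^G X^g, II-1 X^G X^g, II-2 X^g X^g, II-3 X^G Y, II-4 X^G Y, III-1 X^G X^G, III-2 X^G X^G, III-3 X^G Y, III-4 X^g Y, IV-1 X^G Y, IV-2 X^G X^G, IV-3 X^G X^G, IV-4 X^G X^g, IV-5 X^G X^g.
In this assignment every recorded phenotype matches its genotype and every non-founder's genotype is obtainable from its parents' genotypes, so the pedigree is consistent.

Yes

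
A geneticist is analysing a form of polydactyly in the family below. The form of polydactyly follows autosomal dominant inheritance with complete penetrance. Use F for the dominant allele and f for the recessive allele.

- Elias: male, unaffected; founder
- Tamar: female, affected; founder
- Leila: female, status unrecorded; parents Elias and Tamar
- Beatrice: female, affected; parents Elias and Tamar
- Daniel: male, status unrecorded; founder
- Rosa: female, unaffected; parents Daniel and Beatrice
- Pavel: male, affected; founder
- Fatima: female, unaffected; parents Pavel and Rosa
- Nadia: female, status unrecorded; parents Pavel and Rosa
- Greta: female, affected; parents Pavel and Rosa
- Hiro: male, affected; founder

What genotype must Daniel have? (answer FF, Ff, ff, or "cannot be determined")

Daniel's phenotype is unrecorded, and no parent or child forces a single allele at both positions; consistent genotype assignments exist with Daniel as Ff or ff.

cannot be determined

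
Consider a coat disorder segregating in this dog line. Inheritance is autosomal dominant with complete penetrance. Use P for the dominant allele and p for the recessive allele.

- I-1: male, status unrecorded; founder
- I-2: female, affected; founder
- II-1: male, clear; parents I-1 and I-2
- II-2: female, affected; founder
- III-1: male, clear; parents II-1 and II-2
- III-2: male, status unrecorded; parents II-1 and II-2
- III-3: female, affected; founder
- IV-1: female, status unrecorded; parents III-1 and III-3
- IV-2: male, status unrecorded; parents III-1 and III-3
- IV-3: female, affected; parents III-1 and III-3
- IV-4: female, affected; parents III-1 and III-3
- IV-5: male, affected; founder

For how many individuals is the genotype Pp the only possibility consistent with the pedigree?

4

Obligate heterozygotes: I-2 is affected so carries P and passed p to II-1 (pp), so I-2 is Pp; II-2 is affected so carries P and passed p to III-1 (pp), so II-2 is Pp; IV-3 is affected so carries P and received p from III-1 (pp), so IV-3 is Pp; IV-4 is affected so carries P and received p from III-1 (pp), so IV-4 is Pp.
Every other individual is either homozygous by phenotype or has at least one consistent homozygous assignment, so the count is 4.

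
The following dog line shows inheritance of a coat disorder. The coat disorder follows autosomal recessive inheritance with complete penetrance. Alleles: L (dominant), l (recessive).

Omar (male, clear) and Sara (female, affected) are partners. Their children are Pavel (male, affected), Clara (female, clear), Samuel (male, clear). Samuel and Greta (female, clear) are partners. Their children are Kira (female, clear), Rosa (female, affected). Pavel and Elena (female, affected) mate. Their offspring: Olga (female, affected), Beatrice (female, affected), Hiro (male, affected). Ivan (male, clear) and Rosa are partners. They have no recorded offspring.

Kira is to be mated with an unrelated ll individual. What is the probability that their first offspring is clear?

2/3

Samuel is clear so carries L and received l from Sara (ll), so Samuel is Ll.
Greta is clear so carries L and passed l to Rosa (ll), so Greta is Ll.
Kira is a clear offspring of Samuel (Ll) × Greta (Ll), whose cross gives 1/4 LL : 1/2 Ll : 1/4 ll; conditioning on being clear, Kira is LL with probability 1/3, Ll with probability 2/3.
Summing over parental genotype combinations, P(offspring is clear) = 1/3·1 + 2/3·1/2 = 2/3.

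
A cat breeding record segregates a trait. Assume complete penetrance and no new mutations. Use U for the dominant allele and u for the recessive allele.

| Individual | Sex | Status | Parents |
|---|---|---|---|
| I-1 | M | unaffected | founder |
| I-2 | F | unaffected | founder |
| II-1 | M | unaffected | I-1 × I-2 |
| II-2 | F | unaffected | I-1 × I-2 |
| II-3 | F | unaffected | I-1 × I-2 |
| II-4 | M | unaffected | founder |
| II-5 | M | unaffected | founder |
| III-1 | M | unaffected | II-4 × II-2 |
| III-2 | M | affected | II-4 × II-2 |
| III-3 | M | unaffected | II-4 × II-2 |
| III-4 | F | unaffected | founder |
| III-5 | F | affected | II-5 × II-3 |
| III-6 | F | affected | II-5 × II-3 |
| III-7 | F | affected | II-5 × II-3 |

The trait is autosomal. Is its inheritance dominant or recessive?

recessive

II-4 and II-2 are both unaffected yet have an affected child III-2. Under dominance, an affected child requires at least one affected parent, so the trait cannot be dominant.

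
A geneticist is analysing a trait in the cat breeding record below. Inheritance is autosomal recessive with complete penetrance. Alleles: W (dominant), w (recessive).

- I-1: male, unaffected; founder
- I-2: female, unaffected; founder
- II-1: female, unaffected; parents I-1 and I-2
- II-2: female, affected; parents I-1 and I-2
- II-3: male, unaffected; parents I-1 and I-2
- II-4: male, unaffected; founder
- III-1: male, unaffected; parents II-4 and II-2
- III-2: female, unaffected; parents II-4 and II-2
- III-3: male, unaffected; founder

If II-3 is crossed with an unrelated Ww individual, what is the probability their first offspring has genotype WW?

I-1 is unaffected so carries W and passed w to II-2 (ww), so I-1 is Ww.
I-2 is unaffected so carries W and passed w to II-2 (ww), so I-2 is Ww.
II-3 is an unaffected offspring of I-1 (Ww) × I-2 (Ww), whose cross gives 1/4 WW : 1/2 Ww : 1/4 ww; conditioning on being unaffected, II-3 is WW with probability 1/3, Ww with probability 2/3.
Summing over parental genotype combinations, P(offspring has genotype WW) = 1/3·1/2 + 2/3·1/4 = 1/3.

1/3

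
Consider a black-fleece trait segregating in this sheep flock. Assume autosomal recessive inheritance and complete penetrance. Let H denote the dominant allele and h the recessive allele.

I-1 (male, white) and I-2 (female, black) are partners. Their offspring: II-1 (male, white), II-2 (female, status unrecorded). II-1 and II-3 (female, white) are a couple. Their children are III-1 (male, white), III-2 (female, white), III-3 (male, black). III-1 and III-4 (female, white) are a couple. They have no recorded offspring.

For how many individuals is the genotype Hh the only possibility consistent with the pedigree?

Obligate heterozygotes: II-1 is white so carries H and received h from I-2 (hh), so II-1 is Hh; II-3 is white so carries H and passed h to III-3 (hh), so II-3 is Hh.
Every other individual is either homozygous by phenotype or has at least one consistent homozygous assignment, so the count is 2.

2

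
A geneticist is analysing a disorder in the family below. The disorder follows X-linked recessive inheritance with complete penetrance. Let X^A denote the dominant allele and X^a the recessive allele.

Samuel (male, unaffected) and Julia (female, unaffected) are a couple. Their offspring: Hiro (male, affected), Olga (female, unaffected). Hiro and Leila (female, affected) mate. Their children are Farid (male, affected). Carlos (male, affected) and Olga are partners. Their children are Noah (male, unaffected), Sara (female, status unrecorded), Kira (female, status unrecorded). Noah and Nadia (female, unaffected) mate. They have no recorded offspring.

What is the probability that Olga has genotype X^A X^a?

Samuel is unaffected, so Samuel is X^A Y.
Julia is unaffected so carries A and passed a to Hiro (X^a Y), so Julia is X^A X^a.
Their cross gives offspring ratios 1/2 X^A X^A : 1/2 X^A X^a. Conditioning on Olga being unaffected, P(X^A X^a) = 1/2 / 1 = 1/2 before taking Olga's own offspring into account.
Carlos is affected, so Carlos is X^a Y.
Now use Olga's offspring. Probability of each recorded status — unaffected son Noah: 1/2 if Olga is X^A X^a, 1 if X^A X^A. (Sara, Kira: equally likely either way, so uninformative.)
Bayes: P(X^A X^a) = 1/2·1/2 / (1/2·1/2 + 1/2·1) = 1/3.

1/3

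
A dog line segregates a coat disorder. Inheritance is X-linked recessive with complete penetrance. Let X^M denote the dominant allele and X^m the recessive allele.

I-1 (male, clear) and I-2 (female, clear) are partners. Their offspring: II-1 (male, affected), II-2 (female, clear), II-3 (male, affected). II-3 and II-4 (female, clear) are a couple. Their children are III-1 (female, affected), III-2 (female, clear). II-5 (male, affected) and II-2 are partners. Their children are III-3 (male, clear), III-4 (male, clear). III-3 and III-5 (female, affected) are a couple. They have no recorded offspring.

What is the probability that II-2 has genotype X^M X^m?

I-1 is clear, so I-1 is X^M Y.
I-2 is clear so carries M and passed m to II-1 (X^m Y), so I-2 is X^M X^m.
Their cross gives offspring ratios 1/2 X^M X^M : 1/2 X^M X^m. Conditioning on II-2 being clear, P(X^M X^m) = 1/2 / 1 = 1/2 before taking II-2's own offspring into account.
II-5 is affected, so II-5 is X^m Y.
Now use II-2's offspring. Probability of each recorded status — clear son III-3: 1/2 if II-2 is X^M X^m, 1 if X^M X^M; clear son III-4: 1/2 if II-2 is X^M X^m, 1 if X^M X^M.
Bayes: P(X^M X^m) = 1/2·1/4 / (1/2·1/4 + 1/2·1) = 1/5.

1/5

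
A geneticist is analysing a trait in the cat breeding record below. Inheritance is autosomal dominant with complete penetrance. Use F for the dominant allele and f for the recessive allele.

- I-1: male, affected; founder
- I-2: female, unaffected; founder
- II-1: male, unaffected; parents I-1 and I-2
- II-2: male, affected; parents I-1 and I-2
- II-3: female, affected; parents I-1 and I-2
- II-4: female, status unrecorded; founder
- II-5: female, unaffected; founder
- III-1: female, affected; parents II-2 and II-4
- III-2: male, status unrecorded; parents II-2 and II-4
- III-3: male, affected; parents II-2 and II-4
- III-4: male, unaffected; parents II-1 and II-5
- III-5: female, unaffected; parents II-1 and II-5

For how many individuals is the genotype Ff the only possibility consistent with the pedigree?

3

Obligate heterozygotes: I-1 is affected so carries F and passed f to II-1 (ff), so I-1 is Ff; II-2 is affected so carries F and received f from I-2 (ff), so II-2 is Ff; II-3 is affected so carries F and received f from I-2 (ff), so II-3 is Ff.
Every other individual is either homozygous by phenotype or has at least one consistent homozygous assignment, so the count is 3.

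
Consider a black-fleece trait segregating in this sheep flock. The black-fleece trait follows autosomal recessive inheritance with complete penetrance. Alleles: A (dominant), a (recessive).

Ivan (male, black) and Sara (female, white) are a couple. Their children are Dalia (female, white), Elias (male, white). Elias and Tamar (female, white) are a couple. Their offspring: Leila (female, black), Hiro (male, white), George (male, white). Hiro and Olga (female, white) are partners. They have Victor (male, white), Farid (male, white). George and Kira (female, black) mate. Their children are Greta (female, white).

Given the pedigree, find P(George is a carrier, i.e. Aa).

Elias is white so carries A and received a from Ivan (aa), so Elias is Aa.
Tamar is white so carries A and passed a to Leila (aa), so Tamar is Aa.
Their cross gives offspring ratios 1/4 AA : 1/2 Aa : 1/4 aa. Conditioning on George being white, P(Aa) = 1/2 / 3/4 = 2/3 before taking George's own offspring into account.
Kira is black, so Kira is aa.
Now use George's offspring. Probability of each recorded status — white daughter Greta: 1/2 if George is Aa, 1 if AA.
Bayes: P(Aa) = 2/3·1/2 / (2/3·1/2 + 1/3·1) = 1/2.

1/2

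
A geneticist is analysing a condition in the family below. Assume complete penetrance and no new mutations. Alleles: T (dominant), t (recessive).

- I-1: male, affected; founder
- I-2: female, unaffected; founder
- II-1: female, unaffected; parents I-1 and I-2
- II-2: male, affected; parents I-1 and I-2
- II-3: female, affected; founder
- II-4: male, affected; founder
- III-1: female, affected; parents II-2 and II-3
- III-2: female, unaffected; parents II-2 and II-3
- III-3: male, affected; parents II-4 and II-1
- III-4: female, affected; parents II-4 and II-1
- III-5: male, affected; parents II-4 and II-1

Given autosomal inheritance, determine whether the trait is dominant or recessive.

II-2 and II-3 are both affected yet have an unaffected child III-2. Under a recessive model two affected parents are homozygous and every child would be affected, so the trait cannot be recessive.

dominant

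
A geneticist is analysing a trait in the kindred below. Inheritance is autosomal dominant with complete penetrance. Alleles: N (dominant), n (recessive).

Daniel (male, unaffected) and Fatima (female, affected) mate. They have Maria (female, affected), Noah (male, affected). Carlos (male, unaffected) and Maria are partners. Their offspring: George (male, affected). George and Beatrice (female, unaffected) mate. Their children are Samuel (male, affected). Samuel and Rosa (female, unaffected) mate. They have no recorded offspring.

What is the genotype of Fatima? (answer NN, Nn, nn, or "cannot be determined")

cannot be determined

Fatima's phenotype allows NN or Nn, and no parent or child forces a single allele at both positions; consistent genotype assignments exist with Fatima as NN or Nn.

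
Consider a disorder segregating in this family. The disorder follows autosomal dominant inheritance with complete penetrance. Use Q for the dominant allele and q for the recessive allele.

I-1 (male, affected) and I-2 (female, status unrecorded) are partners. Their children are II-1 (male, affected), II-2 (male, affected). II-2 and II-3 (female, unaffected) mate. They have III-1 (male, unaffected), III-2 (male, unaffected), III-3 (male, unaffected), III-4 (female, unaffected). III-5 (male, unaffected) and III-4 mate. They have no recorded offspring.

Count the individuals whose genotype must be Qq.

Obligate heterozygotes: II-2 is affected so carries Q and passed q to III-1 (qq), so II-2 is Qq.
Every other individual is either homozygous by phenotype or has at least one consistent homozygous assignment, so the count is 1.

1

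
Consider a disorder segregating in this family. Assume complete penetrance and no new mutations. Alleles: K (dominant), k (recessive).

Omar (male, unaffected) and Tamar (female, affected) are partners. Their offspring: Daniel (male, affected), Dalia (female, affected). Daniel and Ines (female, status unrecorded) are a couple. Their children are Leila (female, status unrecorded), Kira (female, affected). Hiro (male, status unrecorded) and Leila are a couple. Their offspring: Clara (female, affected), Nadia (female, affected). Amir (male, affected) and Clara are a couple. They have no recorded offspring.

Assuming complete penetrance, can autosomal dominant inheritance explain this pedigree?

Yes

A consistent assignment under autosomal dominant exists: Omar kk, Tamar KK, Daniel Kk, Dalia Kk, Ines KK, Leila KK, Kira KK, Hiro KK, Clara KK, Nadia KK, Amir KK.
In this assignment every recorded phenotype matches its genotype and every non-founder's genotype is obtainable from its parents' genotypes, so the pedigree is consistent.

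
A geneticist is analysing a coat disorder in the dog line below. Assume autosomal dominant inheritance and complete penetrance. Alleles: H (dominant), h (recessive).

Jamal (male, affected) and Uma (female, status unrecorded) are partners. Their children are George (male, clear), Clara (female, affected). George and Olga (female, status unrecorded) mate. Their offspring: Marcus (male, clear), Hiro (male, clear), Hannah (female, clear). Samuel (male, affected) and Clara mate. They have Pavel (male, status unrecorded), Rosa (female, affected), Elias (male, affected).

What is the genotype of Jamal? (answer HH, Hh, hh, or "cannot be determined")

Hh

From phenotype alone, Jamal is HH or Hh.
Jamal is affected so carries H and passed h to George (hh), so Jamal is Hh.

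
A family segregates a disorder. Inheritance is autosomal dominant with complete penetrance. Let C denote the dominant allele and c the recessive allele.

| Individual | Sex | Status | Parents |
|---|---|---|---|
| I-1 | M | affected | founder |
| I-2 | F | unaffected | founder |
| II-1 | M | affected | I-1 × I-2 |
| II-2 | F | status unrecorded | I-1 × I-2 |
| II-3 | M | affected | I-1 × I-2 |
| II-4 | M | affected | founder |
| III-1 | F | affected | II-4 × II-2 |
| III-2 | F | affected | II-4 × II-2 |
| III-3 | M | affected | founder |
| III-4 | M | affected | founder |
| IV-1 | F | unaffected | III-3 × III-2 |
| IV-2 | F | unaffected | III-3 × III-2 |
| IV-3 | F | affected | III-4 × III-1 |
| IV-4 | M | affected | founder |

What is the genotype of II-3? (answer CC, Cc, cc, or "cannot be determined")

Cc

From phenotype alone, II-3 is CC or Cc.
II-3 is affected so carries C and received c from I-2 (cc), so II-3 is Cc.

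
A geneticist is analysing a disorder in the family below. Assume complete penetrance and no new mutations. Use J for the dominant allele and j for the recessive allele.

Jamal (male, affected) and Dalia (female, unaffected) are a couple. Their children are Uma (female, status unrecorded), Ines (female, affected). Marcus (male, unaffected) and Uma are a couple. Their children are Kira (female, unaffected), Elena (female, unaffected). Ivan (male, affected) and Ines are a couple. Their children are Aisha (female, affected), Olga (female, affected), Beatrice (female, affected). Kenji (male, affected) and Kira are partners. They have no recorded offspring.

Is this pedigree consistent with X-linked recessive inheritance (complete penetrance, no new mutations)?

Yes

A consistent assignment under X-linked recessive exists: Jamal X^j Y, Dalia X^J X^j, Uma X^J X^j, Ines X^j X^j, Marcus X^J Y, Ivan X^j Y, Kira X^J X^J, Elena X^J X^J, Kenji X^j Y, Aisha X^j X^j, Olga X^j X^j, Beatrice X^j X^j.
In this assignment every recorded phenotype matches its genotype and every non-founder's genotype is obtainable from its parents' genotypes, so the pedigree is consistent.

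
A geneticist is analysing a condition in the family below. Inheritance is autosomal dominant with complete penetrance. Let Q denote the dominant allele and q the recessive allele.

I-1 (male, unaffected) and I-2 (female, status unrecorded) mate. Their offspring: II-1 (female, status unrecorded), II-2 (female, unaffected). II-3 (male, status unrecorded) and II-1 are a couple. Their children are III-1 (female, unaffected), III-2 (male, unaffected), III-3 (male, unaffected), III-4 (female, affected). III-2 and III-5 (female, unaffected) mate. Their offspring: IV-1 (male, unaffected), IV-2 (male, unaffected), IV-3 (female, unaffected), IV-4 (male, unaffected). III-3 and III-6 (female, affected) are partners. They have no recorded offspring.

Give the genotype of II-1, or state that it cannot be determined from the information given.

II-1's phenotype is unrecorded, and no parent or child forces a single allele at both positions; consistent genotype assignments exist with II-1 as Qq or qq.

cannot be determined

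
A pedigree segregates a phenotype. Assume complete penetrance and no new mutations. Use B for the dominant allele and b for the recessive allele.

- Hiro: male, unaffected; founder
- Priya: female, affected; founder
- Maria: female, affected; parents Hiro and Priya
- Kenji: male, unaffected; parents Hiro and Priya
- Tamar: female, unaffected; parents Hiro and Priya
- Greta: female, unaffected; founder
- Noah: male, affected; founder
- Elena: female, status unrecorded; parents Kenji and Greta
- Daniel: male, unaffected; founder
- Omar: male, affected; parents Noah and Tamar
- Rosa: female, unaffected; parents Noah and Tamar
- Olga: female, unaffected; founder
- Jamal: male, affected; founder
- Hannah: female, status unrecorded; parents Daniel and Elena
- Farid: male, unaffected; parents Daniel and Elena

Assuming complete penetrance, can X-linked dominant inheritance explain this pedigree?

No

Under X-linked dominant, Omar (affected, male) cannot arise from Noah (affected) × Tamar (unaffected).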